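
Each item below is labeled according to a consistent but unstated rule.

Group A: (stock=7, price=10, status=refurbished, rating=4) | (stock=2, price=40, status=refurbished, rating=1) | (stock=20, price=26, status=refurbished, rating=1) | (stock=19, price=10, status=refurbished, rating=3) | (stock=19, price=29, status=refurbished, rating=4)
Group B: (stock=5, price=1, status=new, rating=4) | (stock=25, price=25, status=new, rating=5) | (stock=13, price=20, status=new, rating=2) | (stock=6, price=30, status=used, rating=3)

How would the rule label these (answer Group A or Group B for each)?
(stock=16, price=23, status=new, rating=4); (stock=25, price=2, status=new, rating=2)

All 'Group A' examples share one property — status is refurbished — and every 'Group B' example lacks it.
(stock=16, price=23, status=new, rating=4): status is new, doesn't qualify → Group B.
(stock=25, price=2, status=new, rating=2): status is new, doesn't qualify → Group B.

Group B, Group B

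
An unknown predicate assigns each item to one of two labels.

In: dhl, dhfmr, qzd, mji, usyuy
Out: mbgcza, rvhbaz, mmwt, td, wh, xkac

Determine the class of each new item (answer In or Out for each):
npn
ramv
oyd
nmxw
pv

In, Out, In, Out, Out

Looking at the examples, the only property every 'In' case has and every 'Out' case lacks is: odd length.
In: npn, since length 3.
Out: ramv, since length 4.
In: oyd, since length 3.
Out: nmxw, since length 4.
Out: pv, since length 2.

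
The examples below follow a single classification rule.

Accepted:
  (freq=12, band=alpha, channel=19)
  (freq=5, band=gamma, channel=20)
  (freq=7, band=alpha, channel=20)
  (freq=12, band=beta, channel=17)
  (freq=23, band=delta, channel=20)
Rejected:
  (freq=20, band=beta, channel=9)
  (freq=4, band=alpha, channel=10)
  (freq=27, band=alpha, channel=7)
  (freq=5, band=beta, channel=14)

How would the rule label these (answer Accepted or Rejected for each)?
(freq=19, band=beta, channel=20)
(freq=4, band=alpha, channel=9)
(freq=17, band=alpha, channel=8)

Every 'Accepted' example satisfies: channel ≥ 17. None of the 'Rejected' examples do.
(freq=19, band=beta, channel=20) → channel = 20 → Accepted. (freq=4, band=alpha, channel=9) → channel = 9 → Rejected. (freq=17, band=alpha, channel=8) → channel = 8 → Rejected.

Accepted, Rejected, Rejected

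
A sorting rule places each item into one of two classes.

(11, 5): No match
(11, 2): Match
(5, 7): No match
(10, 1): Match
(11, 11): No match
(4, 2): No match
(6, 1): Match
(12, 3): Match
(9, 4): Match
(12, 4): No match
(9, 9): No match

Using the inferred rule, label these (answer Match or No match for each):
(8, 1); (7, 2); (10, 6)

Match, Match, No match

A rule that fits every label: sum is odd — true of each 'Match' example, false of each 'No match' one.
(8, 1) — 8+1 = 9, hence Match.
(7, 2) — 7+2 = 9, hence Match.
(10, 6) — 10+6 = 16, hence No match.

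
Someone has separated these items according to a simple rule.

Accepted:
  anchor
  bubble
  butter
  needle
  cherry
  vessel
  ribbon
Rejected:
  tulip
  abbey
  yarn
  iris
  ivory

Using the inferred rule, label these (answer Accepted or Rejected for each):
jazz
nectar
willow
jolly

Rejected, Accepted, Accepted, Rejected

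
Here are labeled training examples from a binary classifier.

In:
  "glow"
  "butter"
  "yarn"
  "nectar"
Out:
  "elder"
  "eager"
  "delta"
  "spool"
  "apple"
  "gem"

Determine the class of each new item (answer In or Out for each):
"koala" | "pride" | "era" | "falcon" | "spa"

Out, Out, Out, In, Out

Comparing the two groups points to one rule — even length.
"koala": Out (length 5). "pride": Out (length 5). "era": Out (length 3). "falcon": In (length 6). "spa": Out (length 3).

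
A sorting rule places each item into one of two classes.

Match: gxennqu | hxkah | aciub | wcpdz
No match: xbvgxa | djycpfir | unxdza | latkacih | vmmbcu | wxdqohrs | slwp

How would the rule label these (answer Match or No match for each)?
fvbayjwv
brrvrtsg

The rule appears to be: odd length.
fvbayjwv: No match (length 8). brrvrtsg: No match (length 8).

No match, No match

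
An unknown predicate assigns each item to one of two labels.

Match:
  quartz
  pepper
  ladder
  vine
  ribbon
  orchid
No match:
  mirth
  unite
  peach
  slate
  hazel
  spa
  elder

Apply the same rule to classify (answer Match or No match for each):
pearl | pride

No match, No match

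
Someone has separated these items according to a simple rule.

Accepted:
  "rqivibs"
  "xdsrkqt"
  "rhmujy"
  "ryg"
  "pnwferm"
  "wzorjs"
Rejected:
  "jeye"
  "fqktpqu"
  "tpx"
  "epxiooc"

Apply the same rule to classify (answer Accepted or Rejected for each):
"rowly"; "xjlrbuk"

Accepted, Accepted

The classifier is using: contains 'r'.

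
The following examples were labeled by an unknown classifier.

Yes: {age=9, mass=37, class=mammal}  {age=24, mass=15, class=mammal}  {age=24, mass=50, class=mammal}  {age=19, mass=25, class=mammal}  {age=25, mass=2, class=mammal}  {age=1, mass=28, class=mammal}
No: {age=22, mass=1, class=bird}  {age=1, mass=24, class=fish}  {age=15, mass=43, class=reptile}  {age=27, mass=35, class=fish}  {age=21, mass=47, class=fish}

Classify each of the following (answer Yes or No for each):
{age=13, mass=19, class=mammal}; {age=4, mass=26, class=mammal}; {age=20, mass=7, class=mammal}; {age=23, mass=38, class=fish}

Yes, Yes, Yes, No

Looking at the examples, the only property every 'Yes' case has and every 'No' case lacks is: class is mammal.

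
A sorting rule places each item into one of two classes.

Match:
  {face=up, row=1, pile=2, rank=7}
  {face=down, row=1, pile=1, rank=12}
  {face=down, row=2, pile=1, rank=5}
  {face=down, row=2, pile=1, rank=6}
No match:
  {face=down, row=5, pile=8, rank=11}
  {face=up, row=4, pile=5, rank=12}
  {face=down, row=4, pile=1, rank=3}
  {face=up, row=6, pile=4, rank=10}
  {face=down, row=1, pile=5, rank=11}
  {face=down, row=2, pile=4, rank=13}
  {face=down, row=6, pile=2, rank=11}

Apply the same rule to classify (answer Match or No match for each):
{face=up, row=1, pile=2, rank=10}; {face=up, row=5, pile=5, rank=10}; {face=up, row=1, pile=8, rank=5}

The classifier is using: row ≤ 2 AND pile ≤ 2.
{face=up, row=1, pile=2, rank=10}: Match (row = 1, pile = 2).
{face=up, row=5, pile=5, rank=10}: No match (row = 5, pile = 5).
{face=up, row=1, pile=8, rank=5}: No match (row = 1, pile = 8).

Match, No match, No match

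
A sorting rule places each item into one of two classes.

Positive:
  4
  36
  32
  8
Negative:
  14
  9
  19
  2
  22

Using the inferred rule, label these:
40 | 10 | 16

Looking at the examples, the only property every 'Positive' case has and every 'Negative' case lacks is: multiple of 4.

Positive, Negative, Positive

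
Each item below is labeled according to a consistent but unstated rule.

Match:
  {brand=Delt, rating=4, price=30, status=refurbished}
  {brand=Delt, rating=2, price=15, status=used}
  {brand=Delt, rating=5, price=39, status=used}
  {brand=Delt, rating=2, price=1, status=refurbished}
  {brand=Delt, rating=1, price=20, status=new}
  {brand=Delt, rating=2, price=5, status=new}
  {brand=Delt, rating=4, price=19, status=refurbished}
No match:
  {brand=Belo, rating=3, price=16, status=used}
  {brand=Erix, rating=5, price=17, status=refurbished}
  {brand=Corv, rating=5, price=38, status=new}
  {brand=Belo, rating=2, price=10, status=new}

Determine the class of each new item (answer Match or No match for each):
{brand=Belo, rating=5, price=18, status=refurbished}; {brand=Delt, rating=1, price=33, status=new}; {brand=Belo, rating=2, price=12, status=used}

No match, Match, No match

The classifier is using: brand is Delt.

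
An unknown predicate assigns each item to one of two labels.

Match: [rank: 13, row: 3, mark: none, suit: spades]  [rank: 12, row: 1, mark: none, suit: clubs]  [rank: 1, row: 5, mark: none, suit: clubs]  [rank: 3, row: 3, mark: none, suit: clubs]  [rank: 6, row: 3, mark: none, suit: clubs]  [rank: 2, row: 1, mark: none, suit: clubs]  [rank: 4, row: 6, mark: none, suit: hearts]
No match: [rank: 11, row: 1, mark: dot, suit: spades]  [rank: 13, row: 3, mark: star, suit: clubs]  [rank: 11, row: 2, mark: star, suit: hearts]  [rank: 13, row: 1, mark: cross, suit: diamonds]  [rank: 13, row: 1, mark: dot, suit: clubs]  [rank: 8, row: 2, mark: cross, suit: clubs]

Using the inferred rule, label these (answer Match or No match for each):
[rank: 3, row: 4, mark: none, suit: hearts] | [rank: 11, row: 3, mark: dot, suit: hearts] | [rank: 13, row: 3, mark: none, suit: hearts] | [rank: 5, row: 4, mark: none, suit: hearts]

Match, No match, Match, Match

The simplest hypothesis consistent with all the labels is: mark is none.
Match: [rank: 3, row: 4, mark: none, suit: hearts], since mark is none.
No match: [rank: 11, row: 3, mark: dot, suit: hearts], since mark is dot.
Match: [rank: 13, row: 3, mark: none, suit: hearts], since mark is none.
Match: [rank: 5, row: 4, mark: none, suit: hearts], since mark is none.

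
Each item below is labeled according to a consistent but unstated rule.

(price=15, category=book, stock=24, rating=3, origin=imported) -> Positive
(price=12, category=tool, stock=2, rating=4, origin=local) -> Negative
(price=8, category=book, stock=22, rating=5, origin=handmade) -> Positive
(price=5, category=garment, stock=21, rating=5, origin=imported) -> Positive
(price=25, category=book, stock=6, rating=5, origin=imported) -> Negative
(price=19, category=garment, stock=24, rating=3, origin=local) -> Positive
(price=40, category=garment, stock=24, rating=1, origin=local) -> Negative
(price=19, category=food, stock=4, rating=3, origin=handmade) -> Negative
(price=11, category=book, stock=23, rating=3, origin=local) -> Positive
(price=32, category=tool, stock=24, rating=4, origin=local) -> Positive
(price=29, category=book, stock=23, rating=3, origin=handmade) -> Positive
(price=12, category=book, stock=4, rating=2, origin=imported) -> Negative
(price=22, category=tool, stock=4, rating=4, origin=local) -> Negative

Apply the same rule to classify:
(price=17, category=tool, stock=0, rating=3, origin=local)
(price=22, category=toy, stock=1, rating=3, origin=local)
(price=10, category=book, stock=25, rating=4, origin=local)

Negative, Negative, Positive

The distinguishing property — price ≤ 32 AND stock ≥ 21 — holds for all the 'Positive' cases and none of the 'Negative' cases.
(price=17, category=tool, stock=0, rating=3, origin=local): Negative (price = 17, stock = 0).
(price=22, category=toy, stock=1, rating=3, origin=local): Negative (price = 22, stock = 1).
(price=10, category=book, stock=25, rating=4, origin=local): Positive (price = 10, stock = 25).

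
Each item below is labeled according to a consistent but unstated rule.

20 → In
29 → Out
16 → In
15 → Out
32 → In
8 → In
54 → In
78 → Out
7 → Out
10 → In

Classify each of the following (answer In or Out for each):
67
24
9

Out, In, Out

The rule appears to be: even AND at most 54.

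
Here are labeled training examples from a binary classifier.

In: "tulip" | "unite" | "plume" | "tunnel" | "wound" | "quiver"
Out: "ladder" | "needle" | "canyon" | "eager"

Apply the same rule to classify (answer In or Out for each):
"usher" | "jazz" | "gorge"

The pattern is that an item is 'In' exactly when: contains 'u'.
In: "usher", since has 'u'.
Out: "jazz", since no 'u'.
Out: "gorge", since no 'u'.

In, Out, Out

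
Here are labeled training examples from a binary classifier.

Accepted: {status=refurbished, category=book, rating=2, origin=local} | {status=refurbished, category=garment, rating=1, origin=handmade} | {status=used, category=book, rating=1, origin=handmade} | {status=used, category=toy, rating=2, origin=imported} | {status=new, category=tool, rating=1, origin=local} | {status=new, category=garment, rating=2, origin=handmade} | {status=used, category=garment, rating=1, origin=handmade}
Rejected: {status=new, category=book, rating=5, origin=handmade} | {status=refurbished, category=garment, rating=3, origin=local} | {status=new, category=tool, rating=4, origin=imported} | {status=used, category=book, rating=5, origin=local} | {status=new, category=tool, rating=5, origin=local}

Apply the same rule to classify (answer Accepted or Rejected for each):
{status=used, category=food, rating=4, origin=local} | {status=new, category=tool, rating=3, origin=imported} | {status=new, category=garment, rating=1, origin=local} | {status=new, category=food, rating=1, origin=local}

'Accepted' ⟺ rating ≤ 2.
Rejected: {status=used, category=food, rating=4, origin=local}, since rating = 4.
Rejected: {status=new, category=tool, rating=3, origin=imported}, since rating = 3.
Accepted: {status=new, category=garment, rating=1, origin=local}, since rating = 1.
Accepted: {status=new, category=food, rating=1, origin=local}, since rating = 1.

Rejected, Rejected, Accepted, Accepted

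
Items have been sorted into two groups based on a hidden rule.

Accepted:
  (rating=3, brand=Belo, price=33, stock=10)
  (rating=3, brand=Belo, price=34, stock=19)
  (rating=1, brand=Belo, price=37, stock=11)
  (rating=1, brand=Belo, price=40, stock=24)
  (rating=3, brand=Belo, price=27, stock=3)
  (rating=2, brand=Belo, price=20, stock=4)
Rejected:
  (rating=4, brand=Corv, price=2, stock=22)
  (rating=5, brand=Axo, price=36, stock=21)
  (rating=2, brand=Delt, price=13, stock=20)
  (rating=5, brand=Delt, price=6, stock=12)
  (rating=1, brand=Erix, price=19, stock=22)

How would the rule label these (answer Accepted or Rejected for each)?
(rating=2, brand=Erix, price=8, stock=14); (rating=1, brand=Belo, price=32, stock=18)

Rejected, Accepted

A rule that fits every label: brand is Belo — true of each 'Accepted' example, false of each 'Rejected' one.
(rating=2, brand=Erix, price=8, stock=14): Rejected (brand is Erix).
(rating=1, brand=Belo, price=32, stock=18): Accepted (brand is Belo).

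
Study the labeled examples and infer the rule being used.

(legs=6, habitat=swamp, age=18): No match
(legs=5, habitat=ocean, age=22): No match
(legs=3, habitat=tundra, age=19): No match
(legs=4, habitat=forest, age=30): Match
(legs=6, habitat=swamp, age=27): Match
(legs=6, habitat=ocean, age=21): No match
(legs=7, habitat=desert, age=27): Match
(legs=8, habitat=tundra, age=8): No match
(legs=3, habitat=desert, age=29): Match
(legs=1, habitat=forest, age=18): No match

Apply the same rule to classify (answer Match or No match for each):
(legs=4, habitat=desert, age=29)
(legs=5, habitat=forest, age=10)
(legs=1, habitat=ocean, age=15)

Match, No match, No match

Rule: age ≥ 27. This holds for each 'Match' example and fails for each 'No match' one.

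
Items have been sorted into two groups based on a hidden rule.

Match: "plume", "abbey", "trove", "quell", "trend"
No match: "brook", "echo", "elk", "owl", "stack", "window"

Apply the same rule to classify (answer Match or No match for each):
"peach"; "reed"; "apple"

'Match' ⟺ length 5 AND contains 'e'.
Match: "peach", since length 5, has 'e'. No match: "reed", since length 4, has 'e'. Match: "apple", since length 5, has 'e'.

Match, No match, Match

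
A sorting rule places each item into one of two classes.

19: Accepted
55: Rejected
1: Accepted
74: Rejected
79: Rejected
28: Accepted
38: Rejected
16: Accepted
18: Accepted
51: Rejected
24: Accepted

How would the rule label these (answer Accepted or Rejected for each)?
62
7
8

Rejected, Accepted, Accepted

The simplest hypothesis consistent with all the labels is: at most 28.
62: 62 > 28 — doesn't match, so Rejected. 7: 7 ≤ 28 — checks out, so Accepted. 8: 8 ≤ 28 — checks out, so Accepted.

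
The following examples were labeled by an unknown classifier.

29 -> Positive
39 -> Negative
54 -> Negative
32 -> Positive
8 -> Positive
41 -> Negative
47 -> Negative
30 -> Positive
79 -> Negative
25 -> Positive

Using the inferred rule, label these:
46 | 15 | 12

Negative, Positive, Positive

Rule: at most 32. This holds for each 'Positive' example and fails for each 'Negative' one.
46: 46 > 32 — fails this test, so Negative. 15: 15 ≤ 32 — has this property, so Positive. 12: 12 ≤ 32 — has this property, so Positive.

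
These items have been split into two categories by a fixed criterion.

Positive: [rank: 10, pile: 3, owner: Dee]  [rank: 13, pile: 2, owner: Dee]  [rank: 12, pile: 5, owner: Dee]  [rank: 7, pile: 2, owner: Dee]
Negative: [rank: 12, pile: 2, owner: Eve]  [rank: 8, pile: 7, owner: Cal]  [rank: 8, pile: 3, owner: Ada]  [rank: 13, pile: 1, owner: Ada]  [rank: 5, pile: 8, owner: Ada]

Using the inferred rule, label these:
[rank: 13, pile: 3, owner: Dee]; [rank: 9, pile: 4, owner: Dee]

The simplest hypothesis consistent with all the labels is: owner is Dee.
[rank: 13, pile: 3, owner: Dee] — owner is Dee, hence Positive. [rank: 9, pile: 4, owner: Dee] — owner is Dee, hence Positive.

Positive, Positive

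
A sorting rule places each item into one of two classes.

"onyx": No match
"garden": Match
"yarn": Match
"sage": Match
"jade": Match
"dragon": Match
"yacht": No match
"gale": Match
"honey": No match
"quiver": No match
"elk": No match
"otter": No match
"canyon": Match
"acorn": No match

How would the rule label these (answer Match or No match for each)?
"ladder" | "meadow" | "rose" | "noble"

Match, Match, No match, No match

The pattern is that an item is 'Match' exactly when: even length AND contains 'a'.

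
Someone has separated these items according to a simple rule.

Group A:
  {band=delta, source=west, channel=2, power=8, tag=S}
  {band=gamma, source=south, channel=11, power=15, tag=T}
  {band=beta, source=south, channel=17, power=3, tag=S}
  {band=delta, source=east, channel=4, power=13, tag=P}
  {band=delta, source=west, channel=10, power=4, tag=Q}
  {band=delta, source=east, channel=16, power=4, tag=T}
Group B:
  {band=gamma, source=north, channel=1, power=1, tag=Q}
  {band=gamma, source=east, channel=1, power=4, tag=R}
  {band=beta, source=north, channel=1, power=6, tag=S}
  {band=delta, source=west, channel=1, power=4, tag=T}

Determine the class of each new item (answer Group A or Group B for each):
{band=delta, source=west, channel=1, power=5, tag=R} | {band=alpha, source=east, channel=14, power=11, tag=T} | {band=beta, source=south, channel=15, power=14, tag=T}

The simplest hypothesis consistent with all the labels is: channel ≥ 2.
{band=delta, source=west, channel=1, power=5, tag=R} → channel = 1 → Group B.
{band=alpha, source=east, channel=14, power=11, tag=T} → channel = 14 → Group A.
{band=beta, source=south, channel=15, power=14, tag=T} → channel = 15 → Group A.

Group B, Group A, Group A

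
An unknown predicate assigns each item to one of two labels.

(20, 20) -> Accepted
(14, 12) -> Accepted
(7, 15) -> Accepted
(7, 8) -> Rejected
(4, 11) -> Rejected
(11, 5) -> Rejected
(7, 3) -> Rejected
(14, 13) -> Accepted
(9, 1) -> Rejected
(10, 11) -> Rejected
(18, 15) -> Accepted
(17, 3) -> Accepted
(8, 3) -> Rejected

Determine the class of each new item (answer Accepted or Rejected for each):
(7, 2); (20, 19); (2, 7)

Rejected, Accepted, Rejected

Every 'Accepted' example satisfies: max ≥ 12. None of the 'Rejected' examples do.
(7, 2): Rejected (max 7).
(20, 19): Accepted (max 20).
(2, 7): Rejected (max 7).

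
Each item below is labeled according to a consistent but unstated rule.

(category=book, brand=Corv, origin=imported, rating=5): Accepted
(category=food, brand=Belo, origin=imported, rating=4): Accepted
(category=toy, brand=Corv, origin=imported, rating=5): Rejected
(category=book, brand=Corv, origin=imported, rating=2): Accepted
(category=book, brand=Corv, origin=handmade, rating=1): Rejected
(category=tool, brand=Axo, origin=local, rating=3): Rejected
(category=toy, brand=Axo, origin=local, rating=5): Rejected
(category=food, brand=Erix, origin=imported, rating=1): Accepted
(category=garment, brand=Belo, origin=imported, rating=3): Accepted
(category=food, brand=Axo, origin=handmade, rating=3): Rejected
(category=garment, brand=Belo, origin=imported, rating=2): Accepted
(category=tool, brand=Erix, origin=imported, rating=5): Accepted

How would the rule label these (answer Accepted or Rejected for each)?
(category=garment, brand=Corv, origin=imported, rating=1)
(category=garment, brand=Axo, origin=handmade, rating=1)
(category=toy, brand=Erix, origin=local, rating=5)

Every 'Accepted' example satisfies: origin is imported AND category is not toy. None of the 'Rejected' examples do.
Accepted: (category=garment, brand=Corv, origin=imported, rating=1), since origin is imported, category is garment.
Rejected: (category=garment, brand=Axo, origin=handmade, rating=1), since origin is handmade, category is garment.
Rejected: (category=toy, brand=Erix, origin=local, rating=5), since origin is local, category is toy.

Accepted, Rejected, Rejected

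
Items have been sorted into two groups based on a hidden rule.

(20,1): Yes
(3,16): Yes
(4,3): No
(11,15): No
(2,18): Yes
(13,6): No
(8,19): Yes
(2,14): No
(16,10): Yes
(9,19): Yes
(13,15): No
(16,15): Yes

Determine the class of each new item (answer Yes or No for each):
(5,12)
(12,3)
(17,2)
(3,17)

No, No, Yes, Yes

The classifier is using: max ≥ 16.
(5,12): max 12 — lacks this property, so No. (12,3): max 12 — lacks this property, so No. (17,2): max 17 — qualifies, so Yes. (3,17): max 17 — qualifies, so Yes.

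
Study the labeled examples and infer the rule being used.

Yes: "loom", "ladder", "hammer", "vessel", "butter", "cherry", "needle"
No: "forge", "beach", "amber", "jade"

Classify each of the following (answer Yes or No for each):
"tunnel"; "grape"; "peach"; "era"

Yes, No, No, No

The common property of the 'Yes' items is: has a double letter. No 'No' item has it.
"tunnel" → 'nn' doubled → Yes.
"grape" → no doubled letter → No.
"peach" → no doubled letter → No.
"era" → no doubled letter → No.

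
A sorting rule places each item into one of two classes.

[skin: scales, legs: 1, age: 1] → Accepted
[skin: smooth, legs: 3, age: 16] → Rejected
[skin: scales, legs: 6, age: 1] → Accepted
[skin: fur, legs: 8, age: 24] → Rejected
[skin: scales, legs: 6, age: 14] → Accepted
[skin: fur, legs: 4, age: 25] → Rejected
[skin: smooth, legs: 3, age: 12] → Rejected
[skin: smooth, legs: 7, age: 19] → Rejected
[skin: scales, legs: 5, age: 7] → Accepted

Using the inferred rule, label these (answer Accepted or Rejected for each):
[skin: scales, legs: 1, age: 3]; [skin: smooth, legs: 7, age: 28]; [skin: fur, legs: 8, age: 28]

The distinguishing property — skin is scales — holds for all the 'Accepted' cases and none of the 'Rejected' cases.
[skin: scales, legs: 1, age: 3]: skin is scales, fits → Accepted.
[skin: smooth, legs: 7, age: 28]: skin is smooth, does not pass → Rejected.
[skin: fur, legs: 8, age: 28]: skin is fur, does not pass → Rejected.

Accepted, Rejected, Rejected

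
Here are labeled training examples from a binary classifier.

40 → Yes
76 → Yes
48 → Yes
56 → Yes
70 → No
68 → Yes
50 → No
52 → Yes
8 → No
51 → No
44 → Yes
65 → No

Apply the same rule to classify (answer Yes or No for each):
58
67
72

Rule: multiple of 4 AND at least 40. This holds for each 'Yes' example and fails for each 'No' one.

No, No, Yes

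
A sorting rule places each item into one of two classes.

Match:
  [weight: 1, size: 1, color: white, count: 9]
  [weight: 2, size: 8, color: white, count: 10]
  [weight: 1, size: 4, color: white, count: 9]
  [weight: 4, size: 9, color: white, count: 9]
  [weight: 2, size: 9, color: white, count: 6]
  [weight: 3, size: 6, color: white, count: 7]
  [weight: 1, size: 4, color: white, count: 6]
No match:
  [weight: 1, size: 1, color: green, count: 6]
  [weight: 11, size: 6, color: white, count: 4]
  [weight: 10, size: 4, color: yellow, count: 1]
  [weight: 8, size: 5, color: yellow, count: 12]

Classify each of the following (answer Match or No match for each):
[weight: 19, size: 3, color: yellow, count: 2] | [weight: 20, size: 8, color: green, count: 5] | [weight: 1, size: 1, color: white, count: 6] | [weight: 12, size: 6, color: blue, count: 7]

All 'Match' examples share one property — color is white AND count ≥ 6 — and every 'No match' example lacks it.
[weight: 19, size: 3, color: yellow, count: 2]: color is yellow, count = 2, lacks this property → No match. [weight: 20, size: 8, color: green, count: 5]: color is green, count = 5, lacks this property → No match. [weight: 1, size: 1, color: white, count: 6]: color is white, count = 6, meets the rule → Match. [weight: 12, size: 6, color: blue, count: 7]: color is blue, count = 7, lacks this property → No match.

No match, No match, Match, No match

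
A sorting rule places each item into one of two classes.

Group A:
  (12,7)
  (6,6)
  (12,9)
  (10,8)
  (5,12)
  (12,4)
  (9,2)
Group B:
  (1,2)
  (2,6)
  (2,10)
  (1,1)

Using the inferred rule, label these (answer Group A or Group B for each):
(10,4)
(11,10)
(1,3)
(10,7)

Group A, Group A, Group B, Group A

Rule: first ≥ 4. This holds for each 'Group A' example and fails for each 'Group B' one.
(10,4) → first 10 → Group A. (11,10) → first 11 → Group A. (1,3) → first 1 → Group B. (10,7) → first 10 → Group A.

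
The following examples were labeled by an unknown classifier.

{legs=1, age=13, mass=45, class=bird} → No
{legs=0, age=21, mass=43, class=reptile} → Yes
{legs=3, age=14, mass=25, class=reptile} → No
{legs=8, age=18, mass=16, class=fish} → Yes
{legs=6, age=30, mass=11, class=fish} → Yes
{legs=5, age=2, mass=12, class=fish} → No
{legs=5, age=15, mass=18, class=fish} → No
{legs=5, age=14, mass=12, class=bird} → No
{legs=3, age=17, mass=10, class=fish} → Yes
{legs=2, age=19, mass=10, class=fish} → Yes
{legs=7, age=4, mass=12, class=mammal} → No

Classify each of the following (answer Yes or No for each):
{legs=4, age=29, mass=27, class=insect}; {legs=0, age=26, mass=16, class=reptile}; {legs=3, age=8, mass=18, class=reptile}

All 'Yes' examples share one property — age ≥ 17 — and every 'No' example lacks it.

Yes, Yes, No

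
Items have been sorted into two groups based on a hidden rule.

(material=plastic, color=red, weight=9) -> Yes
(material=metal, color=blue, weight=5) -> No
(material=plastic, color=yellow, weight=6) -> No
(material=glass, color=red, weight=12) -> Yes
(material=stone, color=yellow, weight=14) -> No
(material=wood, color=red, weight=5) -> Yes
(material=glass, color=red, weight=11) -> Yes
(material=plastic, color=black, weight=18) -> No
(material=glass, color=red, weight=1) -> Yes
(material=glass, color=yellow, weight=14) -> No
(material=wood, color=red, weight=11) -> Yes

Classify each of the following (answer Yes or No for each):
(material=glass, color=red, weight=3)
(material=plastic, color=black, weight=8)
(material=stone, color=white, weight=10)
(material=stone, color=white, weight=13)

Yes, No, No, No

One predicate separates the groups cleanly: color is red.
(material=glass, color=red, weight=3): color is red, qualifies → Yes.
(material=plastic, color=black, weight=8): color is black, does not pass → No.
(material=stone, color=white, weight=10): color is white, does not pass → No.
(material=stone, color=white, weight=13): color is white, does not pass → No.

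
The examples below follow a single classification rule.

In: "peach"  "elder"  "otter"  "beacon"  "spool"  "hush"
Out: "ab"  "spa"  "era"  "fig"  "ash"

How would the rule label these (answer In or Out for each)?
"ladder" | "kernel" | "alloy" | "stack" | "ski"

In, In, In, In, Out

Every 'In' example satisfies: length ≥ 4. None of the 'Out' examples do.
"ladder": length 6, qualifies → In. "kernel": length 6, qualifies → In. "alloy": length 5, qualifies → In. "stack": length 5, qualifies → In. "ski": length 3, lacks this property → Out.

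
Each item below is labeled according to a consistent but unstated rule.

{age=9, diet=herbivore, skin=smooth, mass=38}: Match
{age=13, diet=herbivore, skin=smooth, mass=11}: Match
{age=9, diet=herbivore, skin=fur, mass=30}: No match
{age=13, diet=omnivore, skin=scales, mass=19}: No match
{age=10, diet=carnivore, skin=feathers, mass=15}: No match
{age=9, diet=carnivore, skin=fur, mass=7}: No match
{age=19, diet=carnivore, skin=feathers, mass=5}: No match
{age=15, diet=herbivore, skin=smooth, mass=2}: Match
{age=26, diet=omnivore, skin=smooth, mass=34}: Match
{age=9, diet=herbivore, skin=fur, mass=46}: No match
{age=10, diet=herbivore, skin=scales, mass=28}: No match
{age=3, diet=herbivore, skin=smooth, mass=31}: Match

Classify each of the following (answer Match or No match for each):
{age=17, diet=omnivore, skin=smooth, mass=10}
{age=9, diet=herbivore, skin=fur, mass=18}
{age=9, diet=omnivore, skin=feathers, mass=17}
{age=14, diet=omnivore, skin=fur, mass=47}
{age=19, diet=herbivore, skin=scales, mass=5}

The rule appears to be: skin is smooth.
{age=17, diet=omnivore, skin=smooth, mass=10}: skin is smooth — has this property, so Match.
{age=9, diet=herbivore, skin=fur, mass=18}: skin is fur — doesn't qualify, so No match.
{age=9, diet=omnivore, skin=feathers, mass=17}: skin is feathers — doesn't qualify, so No match.
{age=14, diet=omnivore, skin=fur, mass=47}: skin is fur — doesn't qualify, so No match.
{age=19, diet=herbivore, skin=scales, mass=5}: skin is scales — doesn't qualify, so No match.

Match, No match, No match, No match, No match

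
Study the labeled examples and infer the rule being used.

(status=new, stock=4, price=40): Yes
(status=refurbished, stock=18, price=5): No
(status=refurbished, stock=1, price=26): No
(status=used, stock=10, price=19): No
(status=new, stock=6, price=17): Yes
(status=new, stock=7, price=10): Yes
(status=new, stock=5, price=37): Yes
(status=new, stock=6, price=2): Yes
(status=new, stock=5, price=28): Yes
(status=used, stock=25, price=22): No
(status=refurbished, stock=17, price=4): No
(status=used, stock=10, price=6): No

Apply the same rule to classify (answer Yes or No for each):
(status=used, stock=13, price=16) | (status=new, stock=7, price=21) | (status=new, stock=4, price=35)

No, Yes, Yes

The distinguishing property — status is new — holds for all the 'Yes' cases and none of the 'No' cases.
(status=used, stock=13, price=16) → status is used → No.
(status=new, stock=7, price=21) → status is new → Yes.
(status=new, stock=4, price=35) → status is new → Yes.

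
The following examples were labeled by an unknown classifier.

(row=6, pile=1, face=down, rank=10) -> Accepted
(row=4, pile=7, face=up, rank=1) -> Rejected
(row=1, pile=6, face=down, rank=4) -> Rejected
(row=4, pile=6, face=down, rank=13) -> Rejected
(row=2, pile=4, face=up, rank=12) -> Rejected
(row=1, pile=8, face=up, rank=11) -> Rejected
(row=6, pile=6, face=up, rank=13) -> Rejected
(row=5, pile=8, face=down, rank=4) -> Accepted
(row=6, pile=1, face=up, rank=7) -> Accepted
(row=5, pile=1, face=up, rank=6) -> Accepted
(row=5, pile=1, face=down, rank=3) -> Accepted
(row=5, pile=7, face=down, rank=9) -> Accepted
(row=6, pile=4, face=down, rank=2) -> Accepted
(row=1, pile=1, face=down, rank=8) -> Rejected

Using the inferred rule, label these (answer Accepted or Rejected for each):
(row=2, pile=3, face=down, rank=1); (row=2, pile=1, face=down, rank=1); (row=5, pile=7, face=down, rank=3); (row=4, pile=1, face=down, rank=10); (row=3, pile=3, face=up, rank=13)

Rejected, Rejected, Accepted, Rejected, Rejected

A rule that fits every label: rank ≤ 10 AND row ≥ 5 — true of each 'Accepted' example, false of each 'Rejected' one.
(row=2, pile=3, face=down, rank=1): Rejected (rank = 1, row = 2).
(row=2, pile=1, face=down, rank=1): Rejected (rank = 1, row = 2).
(row=5, pile=7, face=down, rank=3): Accepted (rank = 3, row = 5).
(row=4, pile=1, face=down, rank=10): Rejected (rank = 10, row = 4).
(row=3, pile=3, face=up, rank=13): Rejected (rank = 13, row = 3).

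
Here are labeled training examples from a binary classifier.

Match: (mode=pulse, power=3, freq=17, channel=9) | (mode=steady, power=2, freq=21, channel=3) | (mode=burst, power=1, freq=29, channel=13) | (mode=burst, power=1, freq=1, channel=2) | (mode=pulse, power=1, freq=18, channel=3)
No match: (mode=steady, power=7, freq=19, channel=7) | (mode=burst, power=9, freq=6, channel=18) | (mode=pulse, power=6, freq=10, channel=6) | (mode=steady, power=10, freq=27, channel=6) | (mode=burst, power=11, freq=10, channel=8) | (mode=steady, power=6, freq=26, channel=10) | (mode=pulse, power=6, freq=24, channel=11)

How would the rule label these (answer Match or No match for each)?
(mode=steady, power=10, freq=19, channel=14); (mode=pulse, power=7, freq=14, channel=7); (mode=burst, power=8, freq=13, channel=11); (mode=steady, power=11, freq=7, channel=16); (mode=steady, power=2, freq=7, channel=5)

One predicate separates the groups cleanly: power ≤ 3.
(mode=steady, power=10, freq=19, channel=14) — power = 10, hence No match.
(mode=pulse, power=7, freq=14, channel=7) — power = 7, hence No match.
(mode=burst, power=8, freq=13, channel=11) — power = 8, hence No match.
(mode=steady, power=11, freq=7, channel=16) — power = 11, hence No match.
(mode=steady, power=2, freq=7, channel=5) — power = 2, hence Match.

No match, No match, No match, No match, Match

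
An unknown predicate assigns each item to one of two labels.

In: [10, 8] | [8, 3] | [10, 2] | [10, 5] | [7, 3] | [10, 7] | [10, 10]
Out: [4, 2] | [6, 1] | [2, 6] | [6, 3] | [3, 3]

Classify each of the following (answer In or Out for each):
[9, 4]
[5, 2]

The pattern is that an item is 'In' exactly when: sum ≥ 10.

In, Out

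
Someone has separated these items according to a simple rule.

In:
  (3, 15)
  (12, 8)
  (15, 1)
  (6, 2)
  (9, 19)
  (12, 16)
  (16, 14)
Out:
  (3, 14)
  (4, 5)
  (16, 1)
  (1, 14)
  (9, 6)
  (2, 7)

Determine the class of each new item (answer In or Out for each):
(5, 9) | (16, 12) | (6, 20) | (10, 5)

In, In, In, Out

The common property of the 'In' items is: sum is even. No 'Out' item has it.
(5, 9): 5+9 = 14, qualifies → In. (16, 12): 16+12 = 28, qualifies → In. (6, 20): 6+20 = 26, qualifies → In. (10, 5): 10+5 = 15, does not pass → Out.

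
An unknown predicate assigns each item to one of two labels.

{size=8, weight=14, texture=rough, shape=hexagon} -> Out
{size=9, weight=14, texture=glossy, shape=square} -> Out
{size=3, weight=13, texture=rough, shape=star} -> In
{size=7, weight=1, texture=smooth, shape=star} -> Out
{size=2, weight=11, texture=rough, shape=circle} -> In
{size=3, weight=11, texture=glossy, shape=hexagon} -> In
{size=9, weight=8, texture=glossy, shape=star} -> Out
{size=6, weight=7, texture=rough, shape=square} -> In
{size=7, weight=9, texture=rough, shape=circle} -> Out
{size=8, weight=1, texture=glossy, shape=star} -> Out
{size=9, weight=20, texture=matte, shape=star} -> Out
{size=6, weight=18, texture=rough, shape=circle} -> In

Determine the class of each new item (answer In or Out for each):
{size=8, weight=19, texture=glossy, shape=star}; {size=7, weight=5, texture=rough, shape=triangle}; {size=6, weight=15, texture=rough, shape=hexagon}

Rule: size ≤ 6. This holds for each 'In' example and fails for each 'Out' one.
Out: {size=8, weight=19, texture=glossy, shape=star}, since size = 8. Out: {size=7, weight=5, texture=rough, shape=triangle}, since size = 7. In: {size=6, weight=15, texture=rough, shape=hexagon}, since size = 6.

Out, Out, In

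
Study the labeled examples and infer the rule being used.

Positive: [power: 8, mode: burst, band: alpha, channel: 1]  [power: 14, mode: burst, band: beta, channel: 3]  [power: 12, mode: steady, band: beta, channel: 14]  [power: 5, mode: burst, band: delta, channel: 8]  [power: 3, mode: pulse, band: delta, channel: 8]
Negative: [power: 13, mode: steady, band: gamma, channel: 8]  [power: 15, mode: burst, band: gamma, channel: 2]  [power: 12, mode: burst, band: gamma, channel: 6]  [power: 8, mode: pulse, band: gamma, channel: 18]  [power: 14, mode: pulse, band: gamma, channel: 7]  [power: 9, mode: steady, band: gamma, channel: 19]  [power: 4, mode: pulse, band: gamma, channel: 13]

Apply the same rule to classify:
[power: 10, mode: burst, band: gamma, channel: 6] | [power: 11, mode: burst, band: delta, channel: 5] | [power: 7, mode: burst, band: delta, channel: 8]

The simplest hypothesis consistent with all the labels is: band is not gamma.

Negative, Positive, Positive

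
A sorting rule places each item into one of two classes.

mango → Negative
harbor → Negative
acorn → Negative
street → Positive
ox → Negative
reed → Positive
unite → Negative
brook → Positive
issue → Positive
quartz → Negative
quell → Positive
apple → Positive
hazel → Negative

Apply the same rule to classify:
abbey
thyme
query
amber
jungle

Positive, Negative, Negative, Negative, Negative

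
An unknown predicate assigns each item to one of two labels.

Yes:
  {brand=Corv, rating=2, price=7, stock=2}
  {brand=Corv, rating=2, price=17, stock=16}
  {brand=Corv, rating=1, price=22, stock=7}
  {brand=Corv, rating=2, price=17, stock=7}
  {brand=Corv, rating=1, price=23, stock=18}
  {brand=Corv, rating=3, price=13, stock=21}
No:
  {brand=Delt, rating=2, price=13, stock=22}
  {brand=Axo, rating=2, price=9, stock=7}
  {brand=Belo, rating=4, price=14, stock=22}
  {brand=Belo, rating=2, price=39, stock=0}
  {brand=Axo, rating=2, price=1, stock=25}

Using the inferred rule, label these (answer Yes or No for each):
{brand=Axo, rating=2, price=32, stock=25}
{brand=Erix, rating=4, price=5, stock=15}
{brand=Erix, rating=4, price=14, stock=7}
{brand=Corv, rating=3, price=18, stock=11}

No, No, No, Yes

The pattern is that an item is 'Yes' exactly when: brand is Corv.
{brand=Axo, rating=2, price=32, stock=25}: brand is Axo, doesn't qualify → No.
{brand=Erix, rating=4, price=5, stock=15}: brand is Erix, doesn't qualify → No.
{brand=Erix, rating=4, price=14, stock=7}: brand is Erix, doesn't qualify → No.
{brand=Corv, rating=3, price=18, stock=11}: brand is Corv, passes → Yes.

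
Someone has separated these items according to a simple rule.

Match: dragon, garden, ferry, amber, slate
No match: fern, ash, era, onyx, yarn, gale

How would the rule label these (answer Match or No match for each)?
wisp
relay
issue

No match, Match, Match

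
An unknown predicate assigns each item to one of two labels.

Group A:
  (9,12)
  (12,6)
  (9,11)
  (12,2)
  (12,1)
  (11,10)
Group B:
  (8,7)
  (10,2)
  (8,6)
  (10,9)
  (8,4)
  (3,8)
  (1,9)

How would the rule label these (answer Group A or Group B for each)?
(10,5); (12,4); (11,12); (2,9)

Group B, Group A, Group A, Group B

The rule appears to be: max ≥ 11.
(10,5) — max 10, hence Group B. (12,4) — max 12, hence Group A. (11,12) — max 12, hence Group A. (2,9) — max 9, hence Group B.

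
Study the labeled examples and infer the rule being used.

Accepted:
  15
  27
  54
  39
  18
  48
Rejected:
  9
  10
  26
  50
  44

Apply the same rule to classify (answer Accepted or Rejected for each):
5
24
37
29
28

The simplest hypothesis consistent with all the labels is: multiple of 3 AND at least 10.
5: 5 = 3·1 + 2, 5 < 10 — does not pass, so Rejected.
24: 24 = 3·8, 24 ≥ 10 — has this property, so Accepted.
37: 37 = 3·12 + 1, 37 ≥ 10 — does not pass, so Rejected.
29: 29 = 3·9 + 2, 29 ≥ 10 — does not pass, so Rejected.
28: 28 = 3·9 + 1, 28 ≥ 10 — does not pass, so Rejected.

Rejected, Accepted, Rejected, Rejected, Rejected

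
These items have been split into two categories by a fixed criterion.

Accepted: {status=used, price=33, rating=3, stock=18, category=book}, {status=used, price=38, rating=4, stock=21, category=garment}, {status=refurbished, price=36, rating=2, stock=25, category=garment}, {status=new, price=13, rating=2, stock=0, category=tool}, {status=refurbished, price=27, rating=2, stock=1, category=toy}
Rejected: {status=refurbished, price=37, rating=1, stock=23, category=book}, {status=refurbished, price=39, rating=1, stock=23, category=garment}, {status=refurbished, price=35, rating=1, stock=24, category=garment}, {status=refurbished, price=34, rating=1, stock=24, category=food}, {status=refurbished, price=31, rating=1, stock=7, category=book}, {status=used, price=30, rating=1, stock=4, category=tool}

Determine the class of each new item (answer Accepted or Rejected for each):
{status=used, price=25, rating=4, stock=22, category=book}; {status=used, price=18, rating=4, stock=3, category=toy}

Accepted, Accepted

The rule appears to be: rating ≥ 2.
{status=used, price=25, rating=4, stock=22, category=book}: rating = 4, passes → Accepted.
{status=used, price=18, rating=4, stock=3, category=toy}: rating = 4, passes → Accepted.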